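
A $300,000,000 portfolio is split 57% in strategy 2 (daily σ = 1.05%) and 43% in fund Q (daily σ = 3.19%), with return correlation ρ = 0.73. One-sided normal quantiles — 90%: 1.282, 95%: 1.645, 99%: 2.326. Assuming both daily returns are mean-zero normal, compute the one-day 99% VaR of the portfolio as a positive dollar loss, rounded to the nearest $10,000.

$12,940,000

σ_p² = 0.57²·1.05² + 0.43²·3.19² + 2·0.73·0.57·0.43·1.05·3.19 = 3.4384 (%²).
σ_p = √3.4384 = 1.854%.
VaR = 2.326 × 1.854% = 4.312%; on $300,000,000 that is $12,936,000.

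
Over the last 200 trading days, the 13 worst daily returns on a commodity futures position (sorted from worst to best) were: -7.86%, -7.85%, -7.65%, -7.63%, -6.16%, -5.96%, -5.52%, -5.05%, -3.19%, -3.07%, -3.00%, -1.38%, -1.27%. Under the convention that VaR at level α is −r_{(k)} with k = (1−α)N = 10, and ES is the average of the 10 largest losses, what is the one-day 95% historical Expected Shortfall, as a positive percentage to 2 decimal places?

5.99%

The 10 worst returns sum to -59.94%.
ES = −(-59.94%) / 10 = 5.994% ≈ 5.99%.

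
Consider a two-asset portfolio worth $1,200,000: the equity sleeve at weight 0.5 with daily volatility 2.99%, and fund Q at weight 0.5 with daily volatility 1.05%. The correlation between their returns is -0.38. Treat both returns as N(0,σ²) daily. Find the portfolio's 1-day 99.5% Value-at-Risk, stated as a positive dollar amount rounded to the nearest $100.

$42,800

σ_p² = 0.5²·2.99² + 0.5²·1.05² + 2·-0.38·0.5·0.5·2.99·1.05 = 1.9141 (%²).
σ_p = √1.9141 = 1.384%.
At 99.5%, z = 2.576.
VaR = 2.576 × 1.384% = 3.565%; on $1,200,000 that is $42,780.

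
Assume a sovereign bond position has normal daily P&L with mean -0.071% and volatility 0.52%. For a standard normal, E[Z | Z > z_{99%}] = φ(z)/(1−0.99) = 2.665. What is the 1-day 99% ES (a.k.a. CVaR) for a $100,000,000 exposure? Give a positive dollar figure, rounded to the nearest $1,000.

$1,457,000

ES = −(-0.071%) + 0.52% × 2.665 = 1.457%.
On $100,000,000: 0.01457 × $100,000,000 = $1,457,000.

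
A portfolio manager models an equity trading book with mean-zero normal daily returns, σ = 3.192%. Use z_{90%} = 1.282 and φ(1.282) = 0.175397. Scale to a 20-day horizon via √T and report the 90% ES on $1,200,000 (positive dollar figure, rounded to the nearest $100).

σ_{20d} = 3.192% × √20 = 14.275%.
ES multiplier = φ(z)/(1−α) = 0.175397/0.1 = 1.754.
ES = 14.275% × 1.754 = 25.038%; on $1,200,000: $300,456.

$300,500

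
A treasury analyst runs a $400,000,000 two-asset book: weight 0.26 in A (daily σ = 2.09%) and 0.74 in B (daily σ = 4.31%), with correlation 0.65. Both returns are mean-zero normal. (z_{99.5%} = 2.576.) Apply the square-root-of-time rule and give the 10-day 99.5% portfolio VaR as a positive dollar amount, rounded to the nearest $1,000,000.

σ_p = √(0.26²·2.09² + 0.74²·4.31² + 2·0.65·0.26·0.74·2.09·4.31) = 3.567%.
σ_{10d} = 3.567% × √10 = 11.280%.
VaR = 2.576 × 11.280% = 29.057%; on $400,000,000 that is $116,228,000.

$116,000,000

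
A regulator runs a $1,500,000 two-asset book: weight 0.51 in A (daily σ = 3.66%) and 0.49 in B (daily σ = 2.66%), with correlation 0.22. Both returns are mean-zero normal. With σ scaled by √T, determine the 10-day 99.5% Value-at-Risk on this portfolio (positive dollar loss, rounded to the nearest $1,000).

σ_p = √(0.51²·3.66² + 0.49²·2.66² + 2·0.22·0.51·0.49·3.66·2.66) = 2.501%.
σ_{10d} = 2.501% × √10 = 7.909%.
z(99.5%) = 2.576.
VaR = 2.576 × 7.909% = 20.374%; on $1,500,000 that is $305,610.

$306,000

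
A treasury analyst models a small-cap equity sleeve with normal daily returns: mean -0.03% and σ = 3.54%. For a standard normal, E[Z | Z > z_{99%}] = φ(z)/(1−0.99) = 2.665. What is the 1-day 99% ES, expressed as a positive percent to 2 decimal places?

ES = −(-0.03%) + 3.54% × 2.665 = 9.464%.

9.46%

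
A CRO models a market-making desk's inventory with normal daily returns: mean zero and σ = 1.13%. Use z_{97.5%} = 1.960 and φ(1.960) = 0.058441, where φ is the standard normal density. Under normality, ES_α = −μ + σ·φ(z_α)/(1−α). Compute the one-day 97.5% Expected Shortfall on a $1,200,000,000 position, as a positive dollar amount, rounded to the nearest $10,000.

Tail multiplier: φ(z)/(1−α) = 0.058441 / 0.025 = 2.338.
ES = 1.13% × 2.338 = 2.642%.
On $1,200,000,000: 0.02642 × $1,200,000,000 = $31,704,000.

$31,700,000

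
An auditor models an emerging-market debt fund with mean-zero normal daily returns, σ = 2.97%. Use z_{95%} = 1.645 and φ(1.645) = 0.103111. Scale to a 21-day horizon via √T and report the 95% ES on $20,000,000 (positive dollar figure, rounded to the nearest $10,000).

$5,610,000

σ_{21d} = 2.97% × √21 = 13.610%.
ES multiplier = φ(z)/(1−α) = 0.103111/0.05 = 2.062.
ES = 13.610% × 2.062 = 28.064%; on $20,000,000: $5,612,800.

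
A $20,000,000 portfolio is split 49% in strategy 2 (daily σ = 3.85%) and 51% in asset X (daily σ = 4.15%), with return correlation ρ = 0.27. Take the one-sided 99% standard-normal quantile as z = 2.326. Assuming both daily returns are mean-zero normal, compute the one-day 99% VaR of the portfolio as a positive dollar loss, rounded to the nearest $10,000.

σ_p² = 0.49²·3.85² + 0.51²·4.15² + 2·0.27·0.49·0.51·3.85·4.15 = 10.1946 (%²).
σ_p = √10.1946 = 3.193%.
VaR = 2.326 × 3.193% = 7.427%; on $20,000,000 that is $1,485,400.

$1,490,000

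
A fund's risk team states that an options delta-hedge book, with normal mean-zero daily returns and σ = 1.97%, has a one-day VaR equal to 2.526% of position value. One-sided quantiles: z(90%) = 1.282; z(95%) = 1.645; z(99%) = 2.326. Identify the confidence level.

90%

Implied z = VaR/σ = 2.526 / 1.97 = 1.282.
This matches z(90%) = 1.282.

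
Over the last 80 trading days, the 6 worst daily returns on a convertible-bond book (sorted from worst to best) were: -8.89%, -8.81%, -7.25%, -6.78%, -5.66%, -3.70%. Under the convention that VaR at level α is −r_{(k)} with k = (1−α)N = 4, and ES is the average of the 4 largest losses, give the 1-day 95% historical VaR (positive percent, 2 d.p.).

k = 4; the 4th lowest return is -6.78%, so VaR = 6.78%.

6.78%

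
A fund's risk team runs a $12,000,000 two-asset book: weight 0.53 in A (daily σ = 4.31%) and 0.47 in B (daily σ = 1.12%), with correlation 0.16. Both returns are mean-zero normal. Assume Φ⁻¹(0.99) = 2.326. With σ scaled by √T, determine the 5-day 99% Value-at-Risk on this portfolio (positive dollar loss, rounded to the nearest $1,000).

σ_p = √(0.53²·4.31² + 0.47²·1.12² + 2·0.16·0.53·0.47·4.31·1.12) = 2.425%.
σ_{5d} = 2.425% × √5 = 5.422%.
VaR = 2.326 × 5.422% = 12.612%; on $12,000,000 that is $1,513,440.

$1,513,000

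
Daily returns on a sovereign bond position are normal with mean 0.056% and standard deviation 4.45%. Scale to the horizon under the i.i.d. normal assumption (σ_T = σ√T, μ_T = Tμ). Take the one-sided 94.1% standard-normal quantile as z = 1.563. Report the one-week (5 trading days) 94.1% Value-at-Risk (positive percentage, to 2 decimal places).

σ_{5d} = 4.45% × √5 = 9.951%; μ_{5d} = 5 × 0.056% = 0.280%.
VaR = −(0.280%) + 1.563 × 9.951% = 15.273%.

15.27%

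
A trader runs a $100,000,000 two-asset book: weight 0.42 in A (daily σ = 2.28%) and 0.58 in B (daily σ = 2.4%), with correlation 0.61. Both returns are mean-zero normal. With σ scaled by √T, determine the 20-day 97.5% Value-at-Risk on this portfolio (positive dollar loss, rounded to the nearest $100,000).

σ_p = √(0.42²·2.28² + 0.58²·2.4² + 2·0.61·0.42·0.58·2.28·2.4) = 2.117%.
σ_{20d} = 2.117% × √20 = 9.468%.
z(97.5%) = 1.960.
VaR = 1.960 × 9.468% = 18.557%; on $100,000,000 that is $18,557,000.

$18,600,000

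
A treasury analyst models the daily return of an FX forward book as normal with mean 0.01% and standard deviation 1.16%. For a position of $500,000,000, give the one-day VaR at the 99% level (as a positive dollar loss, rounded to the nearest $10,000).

$13,440,000

At 99% one-sided, z = 2.326.
VaR = −μ + z·σ = −(0.01%) + 2.326 × 1.16% = 2.688%.
On $500,000,000: 0.02688 × $500,000,000 = $13,440,000.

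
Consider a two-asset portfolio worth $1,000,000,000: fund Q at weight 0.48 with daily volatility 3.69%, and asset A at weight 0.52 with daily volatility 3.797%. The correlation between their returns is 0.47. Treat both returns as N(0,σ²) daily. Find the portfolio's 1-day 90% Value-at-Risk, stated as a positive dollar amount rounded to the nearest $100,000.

$41,200,000

σ_p² = 0.48²·3.69² + 0.52²·3.797² + 2·0.47·0.48·0.52·3.69·3.797 = 10.3229 (%²).
σ_p = √10.3229 = 3.213%.
At 90%, z = 1.282.
VaR = 1.282 × 3.213% = 4.119%; on $1,000,000,000 that is $41,190,000.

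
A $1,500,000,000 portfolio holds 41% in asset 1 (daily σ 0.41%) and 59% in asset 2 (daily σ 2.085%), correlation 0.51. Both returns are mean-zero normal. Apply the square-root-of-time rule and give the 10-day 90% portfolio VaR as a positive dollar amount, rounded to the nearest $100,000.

σ_p = √(0.41²·0.41² + 0.59²·2.085² + 2·0.51·0.41·0.59·0.41·2.085) = 1.324%.
σ_{10d} = 1.324% × √10 = 4.187%.
z(90%) = 1.282.
VaR = 1.282 × 4.187% = 5.368%; on $1,500,000,000 that is $80,520,000.

$80,500,000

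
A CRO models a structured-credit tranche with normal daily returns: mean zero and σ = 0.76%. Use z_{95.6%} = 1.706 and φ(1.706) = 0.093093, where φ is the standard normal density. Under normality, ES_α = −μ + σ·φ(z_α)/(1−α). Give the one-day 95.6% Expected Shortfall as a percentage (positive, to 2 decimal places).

1.61%

Tail multiplier: φ(z)/(1−α) = 0.093093 / 0.044 = 2.116.
ES = 0.76% × 2.116 = 1.608%.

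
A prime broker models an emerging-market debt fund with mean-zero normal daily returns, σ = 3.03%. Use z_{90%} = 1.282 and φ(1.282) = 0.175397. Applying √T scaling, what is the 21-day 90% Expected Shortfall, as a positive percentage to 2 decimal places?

24.35%

σ_{21d} = 3.03% × √21 = 13.885%.
ES multiplier = φ(z)/(1−α) = 0.175397/0.1 = 1.754.
ES = 13.885% × 1.754 = 24.354%.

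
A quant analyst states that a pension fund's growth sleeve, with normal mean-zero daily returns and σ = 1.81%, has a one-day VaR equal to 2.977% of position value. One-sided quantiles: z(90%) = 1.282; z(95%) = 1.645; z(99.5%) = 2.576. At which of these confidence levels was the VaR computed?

Implied z = VaR/σ = 2.977 / 1.81 = 1.645.
This matches z(95%) = 1.645.

95%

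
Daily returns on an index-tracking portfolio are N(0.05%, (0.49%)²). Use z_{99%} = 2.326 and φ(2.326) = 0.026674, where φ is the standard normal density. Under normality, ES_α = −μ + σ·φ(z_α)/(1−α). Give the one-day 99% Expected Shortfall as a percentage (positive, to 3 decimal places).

Tail multiplier: φ(z)/(1−α) = 0.026674 / 0.01 = 2.667.
ES = −(0.05%) + 0.49% × 2.667 = 1.257%.

1.257%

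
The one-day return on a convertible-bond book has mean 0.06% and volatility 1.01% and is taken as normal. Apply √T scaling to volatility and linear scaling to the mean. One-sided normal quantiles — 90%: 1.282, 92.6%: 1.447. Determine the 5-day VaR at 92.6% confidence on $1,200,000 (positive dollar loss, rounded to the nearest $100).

σ_{5d} = 1.01% × √5 = 2.258%; μ_{5d} = 5 × 0.06% = 0.300%.
VaR = −(0.300%) + 1.447 × 2.258% = 2.967%.
On $1,200,000: 0.02967 × $1,200,000 = $35,604.

$35,600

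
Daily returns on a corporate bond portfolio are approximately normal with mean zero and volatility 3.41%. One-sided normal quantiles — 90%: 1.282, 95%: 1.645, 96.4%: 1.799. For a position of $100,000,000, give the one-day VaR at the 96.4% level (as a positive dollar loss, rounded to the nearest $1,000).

$6,135,000

VaR = z·σ = 1.799 × 3.41% = 6.135%.
On $100,000,000: 0.06135 × $100,000,000 = $6,135,000.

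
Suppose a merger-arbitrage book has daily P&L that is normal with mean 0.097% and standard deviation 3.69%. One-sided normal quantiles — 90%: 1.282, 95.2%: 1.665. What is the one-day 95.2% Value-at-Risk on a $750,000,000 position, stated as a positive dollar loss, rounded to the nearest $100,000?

$45,400,000

VaR = −μ + z·σ = −(0.097%) + 1.665 × 3.69% = 6.047%.
On $750,000,000: 0.06047 × $750,000,000 = $45,352,500.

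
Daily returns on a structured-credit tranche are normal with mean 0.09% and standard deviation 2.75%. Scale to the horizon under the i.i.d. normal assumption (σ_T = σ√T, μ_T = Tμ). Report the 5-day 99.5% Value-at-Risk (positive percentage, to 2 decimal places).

15.39%

At 99.5%, z = 2.576.
σ_{5d} = 2.75% × √5 = 6.149%; μ_{5d} = 5 × 0.09% = 0.450%.
VaR = −(0.450%) + 2.576 × 6.149% = 15.390%.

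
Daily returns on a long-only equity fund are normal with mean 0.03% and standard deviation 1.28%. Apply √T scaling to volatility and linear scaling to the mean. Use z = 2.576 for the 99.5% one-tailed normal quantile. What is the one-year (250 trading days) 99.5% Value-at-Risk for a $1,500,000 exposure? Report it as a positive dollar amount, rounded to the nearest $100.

σ_{250d} = 1.28% × √250 = 20.239%; μ_{250d} = 250 × 0.03% = 7.500%.
VaR = −(7.500%) + 2.576 × 20.239% = 44.636%.
On $1,500,000: 0.44636 × $1,500,000 = $669,540.

$669,500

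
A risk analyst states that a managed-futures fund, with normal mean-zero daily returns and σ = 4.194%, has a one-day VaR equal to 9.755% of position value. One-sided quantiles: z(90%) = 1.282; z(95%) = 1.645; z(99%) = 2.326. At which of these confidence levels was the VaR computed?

99%

Implied z = VaR/σ = 9.755 / 4.194 = 2.326.
This matches z(99%) = 2.326.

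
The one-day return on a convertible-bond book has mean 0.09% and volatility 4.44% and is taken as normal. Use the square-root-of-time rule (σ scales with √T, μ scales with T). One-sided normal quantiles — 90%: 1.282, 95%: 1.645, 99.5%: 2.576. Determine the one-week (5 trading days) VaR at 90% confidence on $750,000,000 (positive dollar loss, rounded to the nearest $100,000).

$92,100,000

σ_{5d} = 4.44% × √5 = 9.928%; μ_{5d} = 5 × 0.09% = 0.450%.
VaR = −(0.450%) + 1.282 × 9.928% = 12.278%.
On $750,000,000: 0.12278 × $750,000,000 = $92,085,000.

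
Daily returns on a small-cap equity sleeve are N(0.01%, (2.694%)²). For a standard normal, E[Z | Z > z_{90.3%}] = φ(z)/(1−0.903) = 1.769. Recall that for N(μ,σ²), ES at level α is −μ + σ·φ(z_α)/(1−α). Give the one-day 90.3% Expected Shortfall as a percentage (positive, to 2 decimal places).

ES = −(0.01%) + 2.694% × 1.769 = 4.756%.

4.76%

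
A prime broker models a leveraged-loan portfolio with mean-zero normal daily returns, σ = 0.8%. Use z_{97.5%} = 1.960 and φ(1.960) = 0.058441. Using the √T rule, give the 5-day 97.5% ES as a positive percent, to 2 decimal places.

σ_{5d} = 0.8% × √5 = 1.789%.
ES multiplier = φ(z)/(1−α) = 0.058441/0.025 = 2.338.
ES = 1.789% × 2.338 = 4.183%.

4.18%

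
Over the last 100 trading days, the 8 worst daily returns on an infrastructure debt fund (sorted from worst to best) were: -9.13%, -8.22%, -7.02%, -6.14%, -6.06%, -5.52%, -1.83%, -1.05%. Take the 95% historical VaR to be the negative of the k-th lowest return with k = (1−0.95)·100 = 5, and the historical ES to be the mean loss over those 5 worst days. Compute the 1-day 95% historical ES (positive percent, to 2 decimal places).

The 5 worst returns sum to -36.57%.
ES = −(-36.57%) / 5 = 7.314% ≈ 7.31%.

7.31%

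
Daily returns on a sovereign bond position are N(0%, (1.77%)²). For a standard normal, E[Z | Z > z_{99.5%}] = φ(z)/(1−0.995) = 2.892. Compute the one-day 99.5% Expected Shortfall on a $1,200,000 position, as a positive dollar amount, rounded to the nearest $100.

$61,400

ES = 1.77% × 2.892 = 5.119%.
On $1,200,000: 0.05119 × $1,200,000 = $61,428.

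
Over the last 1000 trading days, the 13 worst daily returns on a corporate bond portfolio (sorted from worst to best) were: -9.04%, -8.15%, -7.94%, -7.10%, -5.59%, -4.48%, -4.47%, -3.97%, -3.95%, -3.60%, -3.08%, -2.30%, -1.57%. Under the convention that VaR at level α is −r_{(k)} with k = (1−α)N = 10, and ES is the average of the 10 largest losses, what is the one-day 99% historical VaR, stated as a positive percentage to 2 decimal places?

3.60%

k = 10; the 10th lowest return is -3.60%, so VaR = 3.60%.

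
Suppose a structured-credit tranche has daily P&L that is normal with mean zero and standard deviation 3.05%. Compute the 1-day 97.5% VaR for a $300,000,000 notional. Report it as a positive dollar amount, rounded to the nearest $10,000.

At 97.5% one-sided, z = 1.960.
VaR = z·σ = 1.960 × 3.05% = 5.978%.
On $300,000,000: 0.05978 × $300,000,000 = $17,934,000.

$17,930,000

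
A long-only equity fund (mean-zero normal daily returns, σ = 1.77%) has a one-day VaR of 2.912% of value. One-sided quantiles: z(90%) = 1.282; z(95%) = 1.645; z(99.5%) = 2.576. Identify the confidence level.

95%

Implied z = VaR/σ = 2.912 / 1.77 = 1.645.
This matches z(95%) = 1.645.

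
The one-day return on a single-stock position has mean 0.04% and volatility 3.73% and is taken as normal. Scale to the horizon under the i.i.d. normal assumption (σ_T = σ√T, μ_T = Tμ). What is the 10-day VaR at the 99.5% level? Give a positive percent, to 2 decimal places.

At 99.5%, z = 2.576.
σ_{10d} = 3.73% × √10 = 11.795%; μ_{10d} = 10 × 0.04% = 0.400%.
VaR = −(0.400%) + 2.576 × 11.795% = 29.984%.

29.98%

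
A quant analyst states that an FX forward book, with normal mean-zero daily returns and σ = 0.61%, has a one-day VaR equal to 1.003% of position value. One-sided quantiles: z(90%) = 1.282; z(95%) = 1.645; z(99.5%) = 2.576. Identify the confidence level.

Implied z = VaR/σ = 1.003 / 0.61 = 1.644.
This matches z(95%) = 1.645.

95%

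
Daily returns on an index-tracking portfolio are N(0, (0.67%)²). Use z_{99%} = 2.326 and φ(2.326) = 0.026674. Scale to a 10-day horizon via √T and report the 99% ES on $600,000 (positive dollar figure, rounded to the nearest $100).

σ_{10d} = 0.67% × √10 = 2.119%.
ES multiplier = φ(z)/(1−α) = 0.026674/0.01 = 2.667.
ES = 2.119% × 2.667 = 5.651%; on $600,000: $33,906.

$33,900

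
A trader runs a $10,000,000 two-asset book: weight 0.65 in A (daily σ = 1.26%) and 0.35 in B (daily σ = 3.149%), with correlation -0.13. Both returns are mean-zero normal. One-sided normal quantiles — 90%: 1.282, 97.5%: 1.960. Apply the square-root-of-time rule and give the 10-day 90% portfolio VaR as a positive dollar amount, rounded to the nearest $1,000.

σ_p = √(0.65²·1.26² + 0.35²·3.149² + 2·-0.13·0.65·0.35·1.26·3.149) = 1.285%.
σ_{10d} = 1.285% × √10 = 4.064%.
VaR = 1.282 × 4.064% = 5.210%; on $10,000,000 that is $521,000.

$521,000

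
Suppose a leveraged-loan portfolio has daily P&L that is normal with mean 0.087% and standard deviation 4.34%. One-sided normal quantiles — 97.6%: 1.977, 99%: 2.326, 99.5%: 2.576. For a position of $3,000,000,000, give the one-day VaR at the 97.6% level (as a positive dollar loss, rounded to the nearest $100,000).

VaR = −μ + z·σ = −(0.087%) + 1.977 × 4.34% = 8.493%.
On $3,000,000,000: 0.08493 × $3,000,000,000 = $254,790,000.

$254,800,000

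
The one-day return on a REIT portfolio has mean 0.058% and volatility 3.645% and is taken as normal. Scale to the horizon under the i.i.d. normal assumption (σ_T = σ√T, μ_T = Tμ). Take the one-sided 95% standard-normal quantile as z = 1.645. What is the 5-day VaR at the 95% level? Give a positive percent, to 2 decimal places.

σ_{5d} = 3.645% × √5 = 8.150%; μ_{5d} = 5 × 0.058% = 0.290%.
VaR = −(0.290%) + 1.645 × 8.150% = 13.117%.

13.12%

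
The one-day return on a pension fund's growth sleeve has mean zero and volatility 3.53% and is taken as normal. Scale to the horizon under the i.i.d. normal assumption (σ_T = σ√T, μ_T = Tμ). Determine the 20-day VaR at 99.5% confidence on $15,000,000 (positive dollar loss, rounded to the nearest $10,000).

At 99.5%, z = 2.576.
σ_{20d} = 3.53% × √20 = 15.787%.
VaR = 2.576 × 15.787% = 40.667%.
On $15,000,000: 0.40667 × $15,000,000 = $6,100,050.

$6,100,000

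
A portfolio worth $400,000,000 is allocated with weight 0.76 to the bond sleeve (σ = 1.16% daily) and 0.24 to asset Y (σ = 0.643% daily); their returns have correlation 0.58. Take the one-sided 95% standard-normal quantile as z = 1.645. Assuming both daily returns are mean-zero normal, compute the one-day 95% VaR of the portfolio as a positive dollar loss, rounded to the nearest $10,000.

$6,440,000

σ_p² = 0.76²·1.16² + 0.24²·0.643² + 2·0.58·0.76·0.24·1.16·0.643 = 0.9588 (%²).
σ_p = √0.9588 = 0.979%.
VaR = 1.645 × 0.979% = 1.610%; on $400,000,000 that is $6,440,000.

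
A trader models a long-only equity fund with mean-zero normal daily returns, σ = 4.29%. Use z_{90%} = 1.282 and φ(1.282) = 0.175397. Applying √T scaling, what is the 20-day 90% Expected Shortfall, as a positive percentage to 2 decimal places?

σ_{20d} = 4.29% × √20 = 19.185%.
ES multiplier = φ(z)/(1−α) = 0.175397/0.1 = 1.754.
ES = 19.185% × 1.754 = 33.650%.

33.65%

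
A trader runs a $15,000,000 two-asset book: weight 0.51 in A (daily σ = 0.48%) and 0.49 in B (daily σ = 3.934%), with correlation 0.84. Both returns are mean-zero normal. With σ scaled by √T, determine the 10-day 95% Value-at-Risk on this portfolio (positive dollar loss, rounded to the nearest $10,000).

$1,670,000

σ_p = √(0.51²·0.48² + 0.49²·3.934² + 2·0.84·0.51·0.49·0.48·3.934) = 2.137%.
σ_{10d} = 2.137% × √10 = 6.758%.
z(95%) = 1.645.
VaR = 1.645 × 6.758% = 11.117%; on $15,000,000 that is $1,667,550.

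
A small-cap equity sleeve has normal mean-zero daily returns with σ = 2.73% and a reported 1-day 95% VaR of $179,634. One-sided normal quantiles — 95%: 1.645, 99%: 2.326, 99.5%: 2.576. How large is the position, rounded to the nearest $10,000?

$4,000,000

VaR as a fraction of value: z·σ = 1.645 × 2.73% = 4.49085%.
Position = $179,634 / 0.0449085 = $4,000,000.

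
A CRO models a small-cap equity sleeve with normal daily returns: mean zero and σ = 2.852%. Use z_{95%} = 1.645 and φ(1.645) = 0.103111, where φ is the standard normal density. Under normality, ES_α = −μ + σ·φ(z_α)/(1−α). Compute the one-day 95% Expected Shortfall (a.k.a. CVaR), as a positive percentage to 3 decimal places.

5.881%

Tail multiplier: φ(z)/(1−α) = 0.103111 / 0.05 = 2.062.
ES = 2.852% × 2.062 = 5.881%.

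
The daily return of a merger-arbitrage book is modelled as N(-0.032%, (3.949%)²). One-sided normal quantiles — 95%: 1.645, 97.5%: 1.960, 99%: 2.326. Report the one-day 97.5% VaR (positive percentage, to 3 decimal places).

7.772%

VaR = −μ + z·σ = −(-0.032%) + 1.960 × 3.949% = 7.772%.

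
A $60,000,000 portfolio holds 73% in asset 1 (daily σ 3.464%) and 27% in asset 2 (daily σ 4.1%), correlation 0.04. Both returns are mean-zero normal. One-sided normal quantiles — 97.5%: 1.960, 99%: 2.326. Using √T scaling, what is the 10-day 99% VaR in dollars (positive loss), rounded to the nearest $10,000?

$12,360,000

σ_p = √(0.73²·3.464² + 0.27²·4.1² + 2·0.04·0.73·0.27·3.464·4.1) = 2.801%.
σ_{10d} = 2.801% × √10 = 8.858%.
VaR = 2.326 × 8.858% = 20.604%; on $60,000,000 that is $12,362,400.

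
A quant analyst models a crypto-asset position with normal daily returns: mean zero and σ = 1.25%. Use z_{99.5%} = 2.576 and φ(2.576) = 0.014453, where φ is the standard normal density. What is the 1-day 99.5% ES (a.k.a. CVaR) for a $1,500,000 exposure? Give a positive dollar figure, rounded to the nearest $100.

Tail multiplier: φ(z)/(1−α) = 0.014453 / 0.005 = 2.891.
ES = 1.25% × 2.891 = 3.614%.
On $1,500,000: 0.03614 × $1,500,000 = $54,210.

$54,200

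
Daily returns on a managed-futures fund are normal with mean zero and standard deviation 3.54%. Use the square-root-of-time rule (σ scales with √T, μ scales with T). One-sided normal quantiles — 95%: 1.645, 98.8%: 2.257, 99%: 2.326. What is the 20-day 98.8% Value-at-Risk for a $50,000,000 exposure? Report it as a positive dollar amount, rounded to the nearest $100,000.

σ_{20d} = 3.54% × √20 = 15.831%.
VaR = 2.257 × 15.831% = 35.731%.
On $50,000,000: 0.35731 × $50,000,000 = $17,865,500.

$17,900,000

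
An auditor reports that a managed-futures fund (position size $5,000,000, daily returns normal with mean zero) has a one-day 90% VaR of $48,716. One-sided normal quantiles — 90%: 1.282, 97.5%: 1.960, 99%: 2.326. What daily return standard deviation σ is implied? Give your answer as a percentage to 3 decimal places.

0.760%

VaR as a fraction: $48,716 / $5,000,000 = 0.974%.
σ = VaR / z = 0.974% / 1.282 = 0.760%.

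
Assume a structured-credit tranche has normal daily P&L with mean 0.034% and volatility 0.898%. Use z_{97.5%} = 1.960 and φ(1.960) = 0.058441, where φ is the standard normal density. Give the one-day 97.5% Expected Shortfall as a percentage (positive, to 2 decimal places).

2.07%

Tail multiplier: φ(z)/(1−α) = 0.058441 / 0.025 = 2.338.
ES = −(0.034%) + 0.898% × 2.338 = 2.066%.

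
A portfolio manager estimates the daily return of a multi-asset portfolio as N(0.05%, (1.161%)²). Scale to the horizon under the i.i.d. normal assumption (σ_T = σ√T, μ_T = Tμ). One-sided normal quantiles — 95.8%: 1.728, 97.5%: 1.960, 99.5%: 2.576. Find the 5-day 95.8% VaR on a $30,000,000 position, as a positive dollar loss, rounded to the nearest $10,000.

$1,270,000

σ_{5d} = 1.161% × √5 = 2.596%; μ_{5d} = 5 × 0.05% = 0.250%.
VaR = −(0.250%) + 1.728 × 2.596% = 4.236%.
On $30,000,000: 0.04236 × $30,000,000 = $1,270,800.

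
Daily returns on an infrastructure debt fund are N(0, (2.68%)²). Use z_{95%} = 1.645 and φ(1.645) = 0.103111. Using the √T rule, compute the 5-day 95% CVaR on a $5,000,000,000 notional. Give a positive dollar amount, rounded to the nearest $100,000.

$617,900,000

σ_{5d} = 2.68% × √5 = 5.993%.
ES multiplier = φ(z)/(1−α) = 0.103111/0.05 = 2.062.
ES = 5.993% × 2.062 = 12.358%; on $5,000,000,000: $617,900,000.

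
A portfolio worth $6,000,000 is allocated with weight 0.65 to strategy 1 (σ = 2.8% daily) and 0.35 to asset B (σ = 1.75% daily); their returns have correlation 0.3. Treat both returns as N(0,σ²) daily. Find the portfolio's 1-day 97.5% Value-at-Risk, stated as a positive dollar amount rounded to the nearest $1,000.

$245,000

σ_p² = 0.65²·2.8² + 0.35²·1.75² + 2·0.3·0.65·0.35·2.8·1.75 = 4.3564 (%²).
σ_p = √4.3564 = 2.087%.
At 97.5%, z = 1.960.
VaR = 1.960 × 2.087% = 4.091%; on $6,000,000 that is $245,460.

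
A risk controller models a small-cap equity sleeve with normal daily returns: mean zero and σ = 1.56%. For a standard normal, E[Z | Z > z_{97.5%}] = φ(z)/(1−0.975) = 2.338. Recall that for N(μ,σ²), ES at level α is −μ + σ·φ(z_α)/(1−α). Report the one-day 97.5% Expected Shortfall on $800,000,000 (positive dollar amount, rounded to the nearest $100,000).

$29,200,000

ES = 1.56% × 2.338 = 3.647%.
On $800,000,000: 0.03647 × $800,000,000 = $29,176,000.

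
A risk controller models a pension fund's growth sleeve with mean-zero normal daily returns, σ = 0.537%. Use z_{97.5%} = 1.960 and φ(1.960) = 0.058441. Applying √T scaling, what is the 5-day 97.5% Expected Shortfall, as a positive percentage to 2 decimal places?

2.81%

σ_{5d} = 0.537% × √5 = 1.201%.
ES multiplier = φ(z)/(1−α) = 0.058441/0.025 = 2.338.
ES = 1.201% × 2.338 = 2.808%.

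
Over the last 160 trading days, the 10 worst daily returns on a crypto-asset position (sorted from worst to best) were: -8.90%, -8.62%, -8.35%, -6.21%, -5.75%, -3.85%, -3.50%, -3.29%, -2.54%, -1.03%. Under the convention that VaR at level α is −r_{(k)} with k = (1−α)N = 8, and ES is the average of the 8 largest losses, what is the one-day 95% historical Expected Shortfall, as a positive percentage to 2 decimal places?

6.06%

The 8 worst returns sum to -48.47%.
ES = −(-48.47%) / 8 = 6.05875% ≈ 6.06%.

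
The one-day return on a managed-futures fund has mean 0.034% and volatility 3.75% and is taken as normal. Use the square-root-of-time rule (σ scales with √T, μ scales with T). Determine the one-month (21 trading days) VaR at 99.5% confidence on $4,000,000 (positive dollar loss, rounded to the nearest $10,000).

At 99.5%, z = 2.576.
σ_{21d} = 3.75% × √21 = 17.185%; μ_{21d} = 21 × 0.034% = 0.714%.
VaR = −(0.714%) + 2.576 × 17.185% = 43.555%.
On $4,000,000: 0.43555 × $4,000,000 = $1,742,200.

$1,740,000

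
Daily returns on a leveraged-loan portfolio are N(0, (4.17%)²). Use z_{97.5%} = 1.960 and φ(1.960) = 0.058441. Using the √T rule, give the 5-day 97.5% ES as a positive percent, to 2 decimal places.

σ_{5d} = 4.17% × √5 = 9.324%.
ES multiplier = φ(z)/(1−α) = 0.058441/0.025 = 2.338.
ES = 9.324% × 2.338 = 21.800%.

21.80%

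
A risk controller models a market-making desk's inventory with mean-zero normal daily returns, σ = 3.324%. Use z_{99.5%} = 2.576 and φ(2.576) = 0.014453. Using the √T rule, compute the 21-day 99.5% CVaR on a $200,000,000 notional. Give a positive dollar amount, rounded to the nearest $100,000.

$88,100,000

σ_{21d} = 3.324% × √21 = 15.232%.
ES multiplier = φ(z)/(1−α) = 0.014453/0.005 = 2.891.
ES = 15.232% × 2.891 = 44.036%; on $200,000,000: $88,072,000.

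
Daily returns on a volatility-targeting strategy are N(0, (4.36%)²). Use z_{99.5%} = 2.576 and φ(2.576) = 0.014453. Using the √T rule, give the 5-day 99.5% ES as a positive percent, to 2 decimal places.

28.18%

σ_{5d} = 4.36% × √5 = 9.749%.
ES multiplier = φ(z)/(1−α) = 0.014453/0.005 = 2.891.
ES = 9.749% × 2.891 = 28.184%.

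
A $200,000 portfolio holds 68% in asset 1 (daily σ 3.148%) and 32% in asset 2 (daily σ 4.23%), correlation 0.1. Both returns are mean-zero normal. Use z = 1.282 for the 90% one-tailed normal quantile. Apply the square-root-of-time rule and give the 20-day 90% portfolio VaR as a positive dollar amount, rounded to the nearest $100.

$30,300

σ_p = √(0.68²·3.148² + 0.32²·4.23² + 2·0.1·0.68·0.32·3.148·4.23) = 2.645%.
σ_{20d} = 2.645% × √20 = 11.829%.
VaR = 1.282 × 11.829% = 15.165%; on $200,000 that is $30,330.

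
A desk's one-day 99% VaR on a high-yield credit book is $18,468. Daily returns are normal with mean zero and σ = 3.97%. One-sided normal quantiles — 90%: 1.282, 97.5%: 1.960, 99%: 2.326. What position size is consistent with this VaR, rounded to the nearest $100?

VaR as a fraction of value: z·σ = 2.326 × 3.97% = 9.23422%.
Position = $18,468 / 0.0923422 = $199,995.

$200,000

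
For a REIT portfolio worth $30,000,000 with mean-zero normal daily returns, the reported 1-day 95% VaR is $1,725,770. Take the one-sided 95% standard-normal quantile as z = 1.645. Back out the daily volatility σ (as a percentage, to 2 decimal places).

VaR as a fraction: $1,725,770 / $30,000,000 = 5.753%.
σ = VaR / z = 5.753% / 1.645 = 3.497%.

3.50%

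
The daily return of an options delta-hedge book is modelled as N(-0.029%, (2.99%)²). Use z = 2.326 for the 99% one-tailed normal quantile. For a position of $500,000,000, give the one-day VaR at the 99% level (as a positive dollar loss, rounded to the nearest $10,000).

VaR = −μ + z·σ = −(-0.029%) + 2.326 × 2.99% = 6.984%.
On $500,000,000: 0.06984 × $500,000,000 = $34,920,000.

$34,920,000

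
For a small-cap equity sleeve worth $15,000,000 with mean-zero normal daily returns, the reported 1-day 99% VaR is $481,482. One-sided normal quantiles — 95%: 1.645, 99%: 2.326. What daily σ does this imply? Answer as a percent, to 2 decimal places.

VaR as a fraction: $481,482 / $15,000,000 = 3.210%.
σ = VaR / z = 3.210% / 2.326 = 1.380%.

1.38%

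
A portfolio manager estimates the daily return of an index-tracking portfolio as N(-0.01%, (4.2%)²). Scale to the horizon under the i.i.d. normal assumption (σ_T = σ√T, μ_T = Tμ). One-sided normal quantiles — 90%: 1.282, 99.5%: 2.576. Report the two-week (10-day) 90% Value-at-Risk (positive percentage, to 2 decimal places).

σ_{10d} = 4.2% × √10 = 13.282%; μ_{10d} = 10 × -0.01% = -0.100%.
VaR = −(-0.100%) + 1.282 × 13.282% = 17.128%.

17.13%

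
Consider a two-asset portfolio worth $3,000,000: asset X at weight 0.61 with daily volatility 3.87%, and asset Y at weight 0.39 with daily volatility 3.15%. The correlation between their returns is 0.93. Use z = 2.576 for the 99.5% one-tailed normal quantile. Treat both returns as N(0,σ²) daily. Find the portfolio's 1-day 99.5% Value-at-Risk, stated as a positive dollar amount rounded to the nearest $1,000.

σ_p² = 0.61²·3.87² + 0.39²·3.15² + 2·0.93·0.61·0.39·3.87·3.15 = 12.4763 (%²).
σ_p = √12.4763 = 3.532%.
VaR = 2.576 × 3.532% = 9.098%; on $3,000,000 that is $272,940.

$273,000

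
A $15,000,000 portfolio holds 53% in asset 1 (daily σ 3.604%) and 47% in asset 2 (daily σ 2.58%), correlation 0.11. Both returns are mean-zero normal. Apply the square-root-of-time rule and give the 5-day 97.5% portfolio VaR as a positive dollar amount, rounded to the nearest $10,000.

$1,560,000

σ_p = √(0.53²·3.604² + 0.47²·2.58² + 2·0.11·0.53·0.47·3.604·2.58) = 2.372%.
σ_{5d} = 2.372% × √5 = 5.304%.
z(97.5%) = 1.960.
VaR = 1.960 × 5.304% = 10.396%; on $15,000,000 that is $1,559,400.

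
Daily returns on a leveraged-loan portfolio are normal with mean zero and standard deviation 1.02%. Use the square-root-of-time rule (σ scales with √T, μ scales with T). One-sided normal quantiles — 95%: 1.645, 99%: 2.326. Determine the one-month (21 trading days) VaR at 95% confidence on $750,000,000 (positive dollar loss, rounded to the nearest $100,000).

σ_{21d} = 1.02% × √21 = 4.674%.
VaR = 1.645 × 4.674% = 7.689%.
On $750,000,000: 0.07689 × $750,000,000 = $57,667,500.

$57,700,000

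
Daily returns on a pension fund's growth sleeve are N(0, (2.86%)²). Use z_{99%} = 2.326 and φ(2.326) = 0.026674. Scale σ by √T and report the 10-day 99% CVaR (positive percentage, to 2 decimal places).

24.12%

σ_{10d} = 2.86% × √10 = 9.044%.
ES multiplier = φ(z)/(1−α) = 0.026674/0.01 = 2.667.
ES = 9.044% × 2.667 = 24.120%.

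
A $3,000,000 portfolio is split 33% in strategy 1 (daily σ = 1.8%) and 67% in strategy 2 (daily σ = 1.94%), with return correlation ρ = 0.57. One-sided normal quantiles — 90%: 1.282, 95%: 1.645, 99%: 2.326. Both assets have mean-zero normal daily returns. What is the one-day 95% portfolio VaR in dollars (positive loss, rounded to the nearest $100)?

$84,400

σ_p² = 0.33²·1.8² + 0.67²·1.94² + 2·0.57·0.33·0.67·1.8·1.94 = 2.9225 (%²).
σ_p = √2.9225 = 1.710%.
VaR = 1.645 × 1.710% = 2.813%; on $3,000,000 that is $84,390.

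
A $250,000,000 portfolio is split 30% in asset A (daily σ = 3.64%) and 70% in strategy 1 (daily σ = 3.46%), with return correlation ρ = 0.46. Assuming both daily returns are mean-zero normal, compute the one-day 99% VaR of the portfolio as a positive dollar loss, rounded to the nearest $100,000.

σ_p² = 0.3²·3.64² + 0.7²·3.46² + 2·0.46·0.3·0.7·3.64·3.46 = 9.4918 (%²).
σ_p = √9.4918 = 3.081%.
At 99%, z = 2.326.
VaR = 2.326 × 3.081% = 7.166%; on $250,000,000 that is $17,915,000.

$17,900,000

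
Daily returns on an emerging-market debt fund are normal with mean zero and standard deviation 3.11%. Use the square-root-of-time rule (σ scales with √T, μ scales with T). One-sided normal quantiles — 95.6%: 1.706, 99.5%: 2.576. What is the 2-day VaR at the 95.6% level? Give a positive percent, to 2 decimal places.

σ_{2d} = 3.11% × √2 = 4.398%.
VaR = 1.706 × 4.398% = 7.503%.

7.50%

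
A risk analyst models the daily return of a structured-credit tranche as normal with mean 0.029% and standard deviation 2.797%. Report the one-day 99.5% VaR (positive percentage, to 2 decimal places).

7.18%

At 99.5% one-sided, z = 2.576.
VaR = −μ + z·σ = −(0.029%) + 2.576 × 2.797% = 7.176%.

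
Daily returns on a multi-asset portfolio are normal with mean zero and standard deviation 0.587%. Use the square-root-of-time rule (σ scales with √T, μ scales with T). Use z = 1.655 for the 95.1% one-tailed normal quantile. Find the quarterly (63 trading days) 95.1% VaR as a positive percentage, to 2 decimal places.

σ_{63d} = 0.587% × √63 = 4.659%.
VaR = 1.655 × 4.659% = 7.711%.

7.71%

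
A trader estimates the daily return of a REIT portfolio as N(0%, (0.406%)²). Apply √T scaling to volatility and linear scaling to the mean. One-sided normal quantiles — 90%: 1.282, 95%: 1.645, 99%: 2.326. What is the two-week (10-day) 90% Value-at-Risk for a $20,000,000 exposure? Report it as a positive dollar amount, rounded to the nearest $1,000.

$329,000

σ_{10d} = 0.406% × √10 = 1.284%.
VaR = 1.282 × 1.284% = 1.646%.
On $20,000,000: 0.01646 × $20,000,000 = $329,200.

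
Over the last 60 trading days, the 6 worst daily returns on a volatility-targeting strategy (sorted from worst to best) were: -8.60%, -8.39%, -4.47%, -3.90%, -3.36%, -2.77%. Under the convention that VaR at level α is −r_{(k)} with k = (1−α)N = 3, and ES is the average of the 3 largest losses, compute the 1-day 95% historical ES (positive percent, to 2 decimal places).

7.15%

The 3 worst returns sum to -21.46%.
ES = −(-21.46%) / 3 = 7.1533…% ≈ 7.15%.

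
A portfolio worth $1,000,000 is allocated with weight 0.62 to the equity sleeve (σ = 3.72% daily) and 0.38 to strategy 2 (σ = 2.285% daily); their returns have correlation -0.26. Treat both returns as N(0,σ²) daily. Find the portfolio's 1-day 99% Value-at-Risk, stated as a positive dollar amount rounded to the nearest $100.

$52,200

σ_p² = 0.62²·3.72² + 0.38²·2.285² + 2·-0.26·0.62·0.38·3.72·2.285 = 5.0320 (%²).
σ_p = √5.0320 = 2.243%.
At 99%, z = 2.326.
VaR = 2.326 × 2.243% = 5.217%; on $1,000,000 that is $52,170.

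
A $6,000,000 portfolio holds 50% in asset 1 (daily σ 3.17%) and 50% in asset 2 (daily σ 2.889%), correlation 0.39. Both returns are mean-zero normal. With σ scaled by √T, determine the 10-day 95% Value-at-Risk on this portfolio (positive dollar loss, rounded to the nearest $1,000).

σ_p = √(0.5²·3.17² + 0.5²·2.889² + 2·0.39·0.5·0.5·3.17·2.889) = 2.527%.
σ_{10d} = 2.527% × √10 = 7.991%.
z(95%) = 1.645.
VaR = 1.645 × 7.991% = 13.145%; on $6,000,000 that is $788,700.

$789,000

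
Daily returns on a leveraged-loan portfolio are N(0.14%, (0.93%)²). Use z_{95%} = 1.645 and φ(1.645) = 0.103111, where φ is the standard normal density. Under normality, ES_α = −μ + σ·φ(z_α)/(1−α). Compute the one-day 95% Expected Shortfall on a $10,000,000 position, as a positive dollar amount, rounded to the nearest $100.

Tail multiplier: φ(z)/(1−α) = 0.103111 / 0.05 = 2.062.
ES = −(0.14%) + 0.93% × 2.062 = 1.778%.
On $10,000,000: 0.01778 × $10,000,000 = $177,800.

$177,800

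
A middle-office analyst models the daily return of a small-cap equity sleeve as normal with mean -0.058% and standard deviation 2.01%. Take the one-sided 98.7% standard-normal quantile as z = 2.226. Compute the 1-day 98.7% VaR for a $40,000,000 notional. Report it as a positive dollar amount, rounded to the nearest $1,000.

$1,813,000

VaR = −μ + z·σ = −(-0.058%) + 2.226 × 2.01% = 4.532%.
On $40,000,000: 0.04532 × $40,000,000 = $1,812,800.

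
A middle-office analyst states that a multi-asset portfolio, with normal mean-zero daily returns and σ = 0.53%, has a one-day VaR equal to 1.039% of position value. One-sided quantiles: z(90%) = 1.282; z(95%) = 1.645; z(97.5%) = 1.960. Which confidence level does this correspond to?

97.5%

Implied z = VaR/σ = 1.039 / 0.53 = 1.960.
This matches z(97.5%) = 1.960.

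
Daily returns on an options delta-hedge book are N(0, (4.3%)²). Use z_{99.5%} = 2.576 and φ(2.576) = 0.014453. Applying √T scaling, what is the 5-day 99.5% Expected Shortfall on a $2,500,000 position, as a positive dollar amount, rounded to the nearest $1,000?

$695,000

σ_{5d} = 4.3% × √5 = 9.615%.
ES multiplier = φ(z)/(1−α) = 0.014453/0.005 = 2.891.
ES = 9.615% × 2.891 = 27.797%; on $2,500,000: $694,925.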